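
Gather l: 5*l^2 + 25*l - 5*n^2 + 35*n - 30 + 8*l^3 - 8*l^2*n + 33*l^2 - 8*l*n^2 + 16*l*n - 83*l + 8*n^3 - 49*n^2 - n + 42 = 8*l^3 + l^2*(38 - 8*n) + l*(-8*n^2 + 16*n - 58) + 8*n^3 - 54*n^2 + 34*n + 12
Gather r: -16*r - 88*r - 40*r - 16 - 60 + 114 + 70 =108 - 144*r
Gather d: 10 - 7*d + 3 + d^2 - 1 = d^2 - 7*d + 12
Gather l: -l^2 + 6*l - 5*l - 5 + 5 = -l^2 + l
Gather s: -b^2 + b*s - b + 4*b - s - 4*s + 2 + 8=-b^2 + 3*b + s*(b - 5) + 10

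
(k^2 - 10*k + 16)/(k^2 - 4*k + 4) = (k - 8)/(k - 2)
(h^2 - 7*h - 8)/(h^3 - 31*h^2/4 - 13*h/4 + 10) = 4*(h + 1)/(4*h^2 + h - 5)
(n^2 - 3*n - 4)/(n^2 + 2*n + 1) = (n - 4)/(n + 1)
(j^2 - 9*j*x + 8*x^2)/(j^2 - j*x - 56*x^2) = (j - x)/(j + 7*x)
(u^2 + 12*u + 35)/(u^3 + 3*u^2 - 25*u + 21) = (u + 5)/(u^2 - 4*u + 3)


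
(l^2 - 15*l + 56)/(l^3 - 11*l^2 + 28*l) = (l - 8)/(l*(l - 4))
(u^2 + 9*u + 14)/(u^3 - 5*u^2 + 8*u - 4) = (u^2 + 9*u + 14)/(u^3 - 5*u^2 + 8*u - 4)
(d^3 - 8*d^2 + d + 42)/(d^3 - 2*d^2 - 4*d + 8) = (d^2 - 10*d + 21)/(d^2 - 4*d + 4)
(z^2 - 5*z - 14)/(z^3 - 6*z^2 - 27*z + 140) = (z + 2)/(z^2 + z - 20)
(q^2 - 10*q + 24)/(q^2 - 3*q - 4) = (q - 6)/(q + 1)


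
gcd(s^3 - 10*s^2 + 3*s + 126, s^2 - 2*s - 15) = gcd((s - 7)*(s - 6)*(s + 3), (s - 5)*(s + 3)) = s + 3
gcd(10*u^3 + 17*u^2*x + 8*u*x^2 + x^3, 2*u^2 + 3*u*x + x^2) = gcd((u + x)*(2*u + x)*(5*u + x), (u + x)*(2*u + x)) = 2*u^2 + 3*u*x + x^2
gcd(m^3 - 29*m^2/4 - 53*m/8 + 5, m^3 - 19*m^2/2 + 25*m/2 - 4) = m^2 - 17*m/2 + 4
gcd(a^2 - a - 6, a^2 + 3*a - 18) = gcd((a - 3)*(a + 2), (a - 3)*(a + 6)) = a - 3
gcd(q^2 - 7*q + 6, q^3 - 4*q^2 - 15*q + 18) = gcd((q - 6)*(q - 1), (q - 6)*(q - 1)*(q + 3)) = q^2 - 7*q + 6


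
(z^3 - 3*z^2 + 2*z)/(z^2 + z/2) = 2*(z^2 - 3*z + 2)/(2*z + 1)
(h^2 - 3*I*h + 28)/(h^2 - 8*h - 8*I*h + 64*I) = (h^2 - 3*I*h + 28)/(h^2 - 8*h - 8*I*h + 64*I)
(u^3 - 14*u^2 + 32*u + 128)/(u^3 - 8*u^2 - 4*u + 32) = (u - 8)/(u - 2)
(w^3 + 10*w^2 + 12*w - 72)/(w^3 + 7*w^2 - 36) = (w + 6)/(w + 3)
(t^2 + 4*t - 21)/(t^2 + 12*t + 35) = (t - 3)/(t + 5)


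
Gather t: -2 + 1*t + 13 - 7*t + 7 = 18 - 6*t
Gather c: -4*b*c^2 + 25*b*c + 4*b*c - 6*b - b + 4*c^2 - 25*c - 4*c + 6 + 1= -7*b + c^2*(4 - 4*b) + c*(29*b - 29) + 7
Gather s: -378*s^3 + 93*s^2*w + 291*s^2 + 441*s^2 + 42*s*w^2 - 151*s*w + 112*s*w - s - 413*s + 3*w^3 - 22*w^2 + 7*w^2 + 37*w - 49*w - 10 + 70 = -378*s^3 + s^2*(93*w + 732) + s*(42*w^2 - 39*w - 414) + 3*w^3 - 15*w^2 - 12*w + 60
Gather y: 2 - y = 2 - y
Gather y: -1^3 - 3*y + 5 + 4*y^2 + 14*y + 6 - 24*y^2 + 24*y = -20*y^2 + 35*y + 10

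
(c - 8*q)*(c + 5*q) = c^2 - 3*c*q - 40*q^2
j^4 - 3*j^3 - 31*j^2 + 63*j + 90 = (j - 6)*(j - 3)*(j + 1)*(j + 5)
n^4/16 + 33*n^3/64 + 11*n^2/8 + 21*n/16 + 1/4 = (n/4 + 1/2)*(n/4 + 1)*(n + 1/4)*(n + 2)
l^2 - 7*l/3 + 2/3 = (l - 2)*(l - 1/3)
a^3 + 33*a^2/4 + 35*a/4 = a*(a + 5/4)*(a + 7)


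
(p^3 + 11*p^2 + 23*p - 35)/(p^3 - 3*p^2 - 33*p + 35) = (p + 7)/(p - 7)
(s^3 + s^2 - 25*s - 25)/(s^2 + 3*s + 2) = (s^2 - 25)/(s + 2)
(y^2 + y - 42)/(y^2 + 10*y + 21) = (y - 6)/(y + 3)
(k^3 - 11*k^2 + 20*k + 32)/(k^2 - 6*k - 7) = (k^2 - 12*k + 32)/(k - 7)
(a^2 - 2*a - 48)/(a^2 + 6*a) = (a - 8)/a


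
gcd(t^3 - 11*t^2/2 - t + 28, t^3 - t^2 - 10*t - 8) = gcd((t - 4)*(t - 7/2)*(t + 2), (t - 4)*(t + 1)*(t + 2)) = t^2 - 2*t - 8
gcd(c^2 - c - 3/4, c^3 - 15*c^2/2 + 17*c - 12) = c - 3/2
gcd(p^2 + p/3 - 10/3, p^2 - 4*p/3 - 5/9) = p - 5/3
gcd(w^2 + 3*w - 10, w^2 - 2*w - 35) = w + 5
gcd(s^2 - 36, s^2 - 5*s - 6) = s - 6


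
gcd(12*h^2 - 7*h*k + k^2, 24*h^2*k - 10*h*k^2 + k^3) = 4*h - k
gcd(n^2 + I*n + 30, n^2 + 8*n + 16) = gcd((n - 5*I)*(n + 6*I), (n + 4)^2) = 1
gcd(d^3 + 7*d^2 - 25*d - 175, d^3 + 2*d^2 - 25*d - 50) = d^2 - 25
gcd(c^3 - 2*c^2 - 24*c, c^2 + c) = c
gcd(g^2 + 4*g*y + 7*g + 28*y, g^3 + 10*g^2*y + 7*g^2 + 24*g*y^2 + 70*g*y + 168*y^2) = g^2 + 4*g*y + 7*g + 28*y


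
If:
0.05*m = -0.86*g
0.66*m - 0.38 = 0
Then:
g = -0.03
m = 0.58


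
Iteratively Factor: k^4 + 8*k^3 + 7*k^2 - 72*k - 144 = (k - 3)*(k^3 + 11*k^2 + 40*k + 48) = (k - 3)*(k + 4)*(k^2 + 7*k + 12) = (k - 3)*(k + 4)^2*(k + 3)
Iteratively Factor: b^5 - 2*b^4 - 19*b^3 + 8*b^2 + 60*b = (b + 3)*(b^4 - 5*b^3 - 4*b^2 + 20*b) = b*(b + 3)*(b^3 - 5*b^2 - 4*b + 20) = b*(b - 5)*(b + 3)*(b^2 - 4) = b*(b - 5)*(b - 2)*(b + 3)*(b + 2)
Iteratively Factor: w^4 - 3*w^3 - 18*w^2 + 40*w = (w - 5)*(w^3 + 2*w^2 - 8*w) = (w - 5)*(w + 4)*(w^2 - 2*w) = (w - 5)*(w - 2)*(w + 4)*(w)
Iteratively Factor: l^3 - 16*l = (l - 4)*(l^2 + 4*l) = l*(l - 4)*(l + 4)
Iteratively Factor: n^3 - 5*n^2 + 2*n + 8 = (n + 1)*(n^2 - 6*n + 8) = (n - 2)*(n + 1)*(n - 4)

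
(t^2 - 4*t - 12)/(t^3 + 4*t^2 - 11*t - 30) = (t - 6)/(t^2 + 2*t - 15)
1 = 1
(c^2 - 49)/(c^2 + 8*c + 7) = (c - 7)/(c + 1)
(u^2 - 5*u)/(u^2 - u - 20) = u/(u + 4)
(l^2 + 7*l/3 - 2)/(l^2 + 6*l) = (l^2 + 7*l/3 - 2)/(l*(l + 6))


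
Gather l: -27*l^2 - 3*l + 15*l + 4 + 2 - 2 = -27*l^2 + 12*l + 4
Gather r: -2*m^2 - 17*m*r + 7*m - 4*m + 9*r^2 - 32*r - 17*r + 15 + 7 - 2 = -2*m^2 + 3*m + 9*r^2 + r*(-17*m - 49) + 20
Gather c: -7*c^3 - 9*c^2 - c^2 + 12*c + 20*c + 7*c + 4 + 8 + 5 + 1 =-7*c^3 - 10*c^2 + 39*c + 18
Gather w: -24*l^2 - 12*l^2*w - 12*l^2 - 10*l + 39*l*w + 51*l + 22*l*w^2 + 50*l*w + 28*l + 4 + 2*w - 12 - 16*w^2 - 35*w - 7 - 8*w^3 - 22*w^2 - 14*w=-36*l^2 + 69*l - 8*w^3 + w^2*(22*l - 38) + w*(-12*l^2 + 89*l - 47) - 15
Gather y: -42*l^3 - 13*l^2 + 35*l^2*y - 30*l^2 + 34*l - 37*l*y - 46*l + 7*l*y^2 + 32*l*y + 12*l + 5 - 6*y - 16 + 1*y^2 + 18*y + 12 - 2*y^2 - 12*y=-42*l^3 - 43*l^2 + y^2*(7*l - 1) + y*(35*l^2 - 5*l) + 1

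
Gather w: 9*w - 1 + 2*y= 9*w + 2*y - 1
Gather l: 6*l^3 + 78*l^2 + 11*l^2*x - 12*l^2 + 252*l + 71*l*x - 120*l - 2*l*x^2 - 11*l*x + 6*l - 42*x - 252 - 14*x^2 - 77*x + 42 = 6*l^3 + l^2*(11*x + 66) + l*(-2*x^2 + 60*x + 138) - 14*x^2 - 119*x - 210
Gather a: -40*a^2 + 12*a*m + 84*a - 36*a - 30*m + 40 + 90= -40*a^2 + a*(12*m + 48) - 30*m + 130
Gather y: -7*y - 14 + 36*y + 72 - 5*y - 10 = 24*y + 48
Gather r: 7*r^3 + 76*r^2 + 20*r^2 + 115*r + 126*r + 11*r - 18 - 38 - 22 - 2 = 7*r^3 + 96*r^2 + 252*r - 80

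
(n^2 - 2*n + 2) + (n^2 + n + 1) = 2*n^2 - n + 3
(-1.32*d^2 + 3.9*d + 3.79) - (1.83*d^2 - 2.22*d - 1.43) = -3.15*d^2 + 6.12*d + 5.22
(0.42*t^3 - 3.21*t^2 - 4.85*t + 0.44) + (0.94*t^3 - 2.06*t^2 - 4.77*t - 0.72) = 1.36*t^3 - 5.27*t^2 - 9.62*t - 0.28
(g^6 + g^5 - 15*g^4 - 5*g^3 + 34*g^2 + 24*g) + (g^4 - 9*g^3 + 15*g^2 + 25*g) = g^6 + g^5 - 14*g^4 - 14*g^3 + 49*g^2 + 49*g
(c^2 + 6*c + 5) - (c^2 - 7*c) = 13*c + 5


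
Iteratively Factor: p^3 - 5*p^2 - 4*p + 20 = (p + 2)*(p^2 - 7*p + 10) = (p - 5)*(p + 2)*(p - 2)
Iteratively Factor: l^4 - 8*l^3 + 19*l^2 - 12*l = (l - 1)*(l^3 - 7*l^2 + 12*l) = (l - 4)*(l - 1)*(l^2 - 3*l) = (l - 4)*(l - 3)*(l - 1)*(l)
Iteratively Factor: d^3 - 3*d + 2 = (d - 1)*(d^2 + d - 2) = (d - 1)^2*(d + 2)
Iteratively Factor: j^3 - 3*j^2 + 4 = (j + 1)*(j^2 - 4*j + 4) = (j - 2)*(j + 1)*(j - 2)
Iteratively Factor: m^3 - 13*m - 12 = (m - 4)*(m^2 + 4*m + 3) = (m - 4)*(m + 1)*(m + 3)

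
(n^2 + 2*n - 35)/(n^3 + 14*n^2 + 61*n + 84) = (n - 5)/(n^2 + 7*n + 12)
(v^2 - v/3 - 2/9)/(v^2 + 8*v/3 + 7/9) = (3*v - 2)/(3*v + 7)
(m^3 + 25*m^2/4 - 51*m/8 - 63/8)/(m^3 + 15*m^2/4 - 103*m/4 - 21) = (m - 3/2)/(m - 4)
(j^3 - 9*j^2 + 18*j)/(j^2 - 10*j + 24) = j*(j - 3)/(j - 4)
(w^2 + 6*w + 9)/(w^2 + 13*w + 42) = (w^2 + 6*w + 9)/(w^2 + 13*w + 42)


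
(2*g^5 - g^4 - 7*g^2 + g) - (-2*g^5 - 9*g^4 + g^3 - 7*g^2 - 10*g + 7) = 4*g^5 + 8*g^4 - g^3 + 11*g - 7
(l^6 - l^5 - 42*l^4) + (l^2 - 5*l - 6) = l^6 - l^5 - 42*l^4 + l^2 - 5*l - 6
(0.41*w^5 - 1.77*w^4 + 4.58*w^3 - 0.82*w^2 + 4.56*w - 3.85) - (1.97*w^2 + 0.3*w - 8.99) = 0.41*w^5 - 1.77*w^4 + 4.58*w^3 - 2.79*w^2 + 4.26*w + 5.14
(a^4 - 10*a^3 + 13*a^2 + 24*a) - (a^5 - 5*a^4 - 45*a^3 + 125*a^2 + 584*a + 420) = -a^5 + 6*a^4 + 35*a^3 - 112*a^2 - 560*a - 420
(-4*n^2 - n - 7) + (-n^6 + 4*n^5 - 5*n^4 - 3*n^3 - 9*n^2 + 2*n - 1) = -n^6 + 4*n^5 - 5*n^4 - 3*n^3 - 13*n^2 + n - 8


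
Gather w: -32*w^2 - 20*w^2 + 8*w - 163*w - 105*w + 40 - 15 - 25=-52*w^2 - 260*w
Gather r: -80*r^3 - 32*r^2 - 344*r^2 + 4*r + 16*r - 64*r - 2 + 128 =-80*r^3 - 376*r^2 - 44*r + 126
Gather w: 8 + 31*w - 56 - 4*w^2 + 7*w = -4*w^2 + 38*w - 48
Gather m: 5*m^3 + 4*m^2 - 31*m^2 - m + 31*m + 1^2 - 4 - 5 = 5*m^3 - 27*m^2 + 30*m - 8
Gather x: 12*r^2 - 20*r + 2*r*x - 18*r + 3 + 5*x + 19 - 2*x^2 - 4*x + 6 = 12*r^2 - 38*r - 2*x^2 + x*(2*r + 1) + 28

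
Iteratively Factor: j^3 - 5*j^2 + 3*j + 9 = (j - 3)*(j^2 - 2*j - 3) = (j - 3)*(j + 1)*(j - 3)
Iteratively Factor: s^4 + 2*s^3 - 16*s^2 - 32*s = (s + 4)*(s^3 - 2*s^2 - 8*s) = (s - 4)*(s + 4)*(s^2 + 2*s) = (s - 4)*(s + 2)*(s + 4)*(s)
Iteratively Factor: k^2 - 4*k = (k)*(k - 4)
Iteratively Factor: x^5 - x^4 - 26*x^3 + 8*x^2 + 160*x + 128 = (x + 2)*(x^4 - 3*x^3 - 20*x^2 + 48*x + 64) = (x - 4)*(x + 2)*(x^3 + x^2 - 16*x - 16) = (x - 4)*(x + 2)*(x + 4)*(x^2 - 3*x - 4) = (x - 4)^2*(x + 2)*(x + 4)*(x + 1)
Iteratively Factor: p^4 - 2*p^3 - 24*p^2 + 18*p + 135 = (p - 5)*(p^3 + 3*p^2 - 9*p - 27) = (p - 5)*(p + 3)*(p^2 - 9) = (p - 5)*(p + 3)^2*(p - 3)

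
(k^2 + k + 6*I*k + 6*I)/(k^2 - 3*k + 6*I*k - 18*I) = (k + 1)/(k - 3)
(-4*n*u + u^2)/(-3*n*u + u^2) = (4*n - u)/(3*n - u)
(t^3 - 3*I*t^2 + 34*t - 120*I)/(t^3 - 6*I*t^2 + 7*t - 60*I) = (t + 6*I)/(t + 3*I)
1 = 1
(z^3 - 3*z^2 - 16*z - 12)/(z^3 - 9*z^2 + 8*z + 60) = (z + 1)/(z - 5)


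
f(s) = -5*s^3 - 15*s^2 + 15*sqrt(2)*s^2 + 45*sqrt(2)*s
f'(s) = -15*s^2 - 30*s + 30*sqrt(2)*s + 45*sqrt(2)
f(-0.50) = -29.64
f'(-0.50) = 53.68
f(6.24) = -575.81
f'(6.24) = -442.88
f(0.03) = 1.91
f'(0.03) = 64.00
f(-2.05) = -61.27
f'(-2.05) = -24.87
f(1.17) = 74.96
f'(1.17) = 57.65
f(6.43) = -663.15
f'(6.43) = -476.63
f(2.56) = 119.75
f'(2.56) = -2.85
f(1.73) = 102.80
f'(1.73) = 40.24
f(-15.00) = 17318.38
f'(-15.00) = -3497.76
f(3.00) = 111.84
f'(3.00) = -34.08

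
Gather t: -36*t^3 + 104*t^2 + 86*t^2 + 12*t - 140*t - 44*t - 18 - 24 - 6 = -36*t^3 + 190*t^2 - 172*t - 48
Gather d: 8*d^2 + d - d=8*d^2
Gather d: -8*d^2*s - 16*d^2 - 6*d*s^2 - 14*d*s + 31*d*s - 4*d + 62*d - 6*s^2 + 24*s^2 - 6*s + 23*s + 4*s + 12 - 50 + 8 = d^2*(-8*s - 16) + d*(-6*s^2 + 17*s + 58) + 18*s^2 + 21*s - 30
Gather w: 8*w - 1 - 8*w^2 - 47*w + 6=-8*w^2 - 39*w + 5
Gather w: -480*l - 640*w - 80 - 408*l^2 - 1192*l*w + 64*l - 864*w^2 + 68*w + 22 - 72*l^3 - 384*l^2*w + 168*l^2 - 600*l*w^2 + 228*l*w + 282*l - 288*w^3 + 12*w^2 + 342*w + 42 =-72*l^3 - 240*l^2 - 134*l - 288*w^3 + w^2*(-600*l - 852) + w*(-384*l^2 - 964*l - 230) - 16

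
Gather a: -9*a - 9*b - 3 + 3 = -9*a - 9*b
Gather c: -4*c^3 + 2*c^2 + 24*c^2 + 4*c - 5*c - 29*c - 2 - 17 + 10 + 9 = -4*c^3 + 26*c^2 - 30*c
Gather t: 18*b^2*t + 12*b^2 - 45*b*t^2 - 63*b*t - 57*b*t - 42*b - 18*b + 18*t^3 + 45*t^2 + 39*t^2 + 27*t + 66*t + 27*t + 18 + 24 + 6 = 12*b^2 - 60*b + 18*t^3 + t^2*(84 - 45*b) + t*(18*b^2 - 120*b + 120) + 48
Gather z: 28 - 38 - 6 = -16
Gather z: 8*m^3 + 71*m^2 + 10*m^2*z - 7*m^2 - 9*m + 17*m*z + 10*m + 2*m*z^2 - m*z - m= 8*m^3 + 64*m^2 + 2*m*z^2 + z*(10*m^2 + 16*m)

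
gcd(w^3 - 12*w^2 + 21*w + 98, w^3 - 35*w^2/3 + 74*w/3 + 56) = w - 7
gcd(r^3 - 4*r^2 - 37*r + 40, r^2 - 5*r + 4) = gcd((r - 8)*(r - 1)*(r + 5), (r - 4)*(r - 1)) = r - 1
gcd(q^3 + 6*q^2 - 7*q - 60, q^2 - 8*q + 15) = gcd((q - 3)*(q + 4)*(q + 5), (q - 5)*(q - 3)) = q - 3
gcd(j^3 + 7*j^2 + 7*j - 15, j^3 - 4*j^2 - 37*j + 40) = j^2 + 4*j - 5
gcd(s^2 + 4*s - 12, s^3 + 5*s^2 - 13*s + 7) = 1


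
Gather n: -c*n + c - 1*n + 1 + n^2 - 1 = c + n^2 + n*(-c - 1)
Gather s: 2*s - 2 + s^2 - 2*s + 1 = s^2 - 1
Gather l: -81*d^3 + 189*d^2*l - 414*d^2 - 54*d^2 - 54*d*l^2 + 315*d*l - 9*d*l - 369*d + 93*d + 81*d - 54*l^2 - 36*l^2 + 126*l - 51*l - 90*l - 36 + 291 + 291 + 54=-81*d^3 - 468*d^2 - 195*d + l^2*(-54*d - 90) + l*(189*d^2 + 306*d - 15) + 600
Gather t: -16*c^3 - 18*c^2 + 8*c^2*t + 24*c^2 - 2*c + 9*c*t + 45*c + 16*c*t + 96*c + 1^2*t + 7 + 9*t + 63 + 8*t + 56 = -16*c^3 + 6*c^2 + 139*c + t*(8*c^2 + 25*c + 18) + 126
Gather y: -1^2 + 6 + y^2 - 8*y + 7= y^2 - 8*y + 12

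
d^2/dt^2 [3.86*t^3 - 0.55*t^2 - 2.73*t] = 23.16*t - 1.1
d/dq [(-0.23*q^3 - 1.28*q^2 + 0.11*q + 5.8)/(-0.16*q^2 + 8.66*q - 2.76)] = (0.0368*q^4 - 3.9836*q^3 - 9.1628*q^2 + 8.9216*q - 50.5316)/(0.0256*q^4 - 2.7712*q^3 + 75.8788*q^2 - 47.8032*q + 7.6176)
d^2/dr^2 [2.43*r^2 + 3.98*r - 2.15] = 4.86000000000000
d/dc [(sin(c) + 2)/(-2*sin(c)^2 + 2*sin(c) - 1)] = (8*sin(c) - cos(2*c) - 4)*cos(c)/(-2*sin(c) - cos(2*c) + 2)^2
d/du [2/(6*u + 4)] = -3/(3*u + 2)^2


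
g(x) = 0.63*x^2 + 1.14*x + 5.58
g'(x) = 1.26*x + 1.14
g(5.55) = 31.31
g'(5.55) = 8.13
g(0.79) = 6.87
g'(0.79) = 2.14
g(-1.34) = 5.18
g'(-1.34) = -0.55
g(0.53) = 6.36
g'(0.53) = 1.81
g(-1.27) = 5.15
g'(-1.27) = -0.46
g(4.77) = 25.35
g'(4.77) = 7.15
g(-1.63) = 5.40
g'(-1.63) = -0.91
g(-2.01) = 5.83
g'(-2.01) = -1.39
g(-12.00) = 82.62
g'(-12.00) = -13.98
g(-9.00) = 46.35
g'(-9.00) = -10.20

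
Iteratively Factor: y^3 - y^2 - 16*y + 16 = (y + 4)*(y^2 - 5*y + 4) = (y - 1)*(y + 4)*(y - 4)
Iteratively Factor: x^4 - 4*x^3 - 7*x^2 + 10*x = (x)*(x^3 - 4*x^2 - 7*x + 10) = x*(x - 5)*(x^2 + x - 2) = x*(x - 5)*(x - 1)*(x + 2)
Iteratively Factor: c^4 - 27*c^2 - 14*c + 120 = (c - 2)*(c^3 + 2*c^2 - 23*c - 60) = (c - 5)*(c - 2)*(c^2 + 7*c + 12) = (c - 5)*(c - 2)*(c + 3)*(c + 4)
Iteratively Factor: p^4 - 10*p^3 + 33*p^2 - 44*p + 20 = (p - 2)*(p^3 - 8*p^2 + 17*p - 10) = (p - 5)*(p - 2)*(p^2 - 3*p + 2) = (p - 5)*(p - 2)^2*(p - 1)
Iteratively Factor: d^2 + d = (d + 1)*(d)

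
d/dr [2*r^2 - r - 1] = 4*r - 1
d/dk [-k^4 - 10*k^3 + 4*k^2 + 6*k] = -4*k^3 - 30*k^2 + 8*k + 6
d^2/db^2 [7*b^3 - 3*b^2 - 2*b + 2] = 42*b - 6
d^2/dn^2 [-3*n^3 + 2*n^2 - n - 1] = 4 - 18*n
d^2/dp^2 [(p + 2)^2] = 2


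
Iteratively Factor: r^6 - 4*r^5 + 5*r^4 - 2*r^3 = (r - 2)*(r^5 - 2*r^4 + r^3) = r*(r - 2)*(r^4 - 2*r^3 + r^2) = r*(r - 2)*(r - 1)*(r^3 - r^2) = r^2*(r - 2)*(r - 1)*(r^2 - r) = r^3*(r - 2)*(r - 1)*(r - 1)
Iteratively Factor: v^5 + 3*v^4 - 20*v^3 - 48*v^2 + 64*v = (v - 1)*(v^4 + 4*v^3 - 16*v^2 - 64*v) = (v - 4)*(v - 1)*(v^3 + 8*v^2 + 16*v) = (v - 4)*(v - 1)*(v + 4)*(v^2 + 4*v) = v*(v - 4)*(v - 1)*(v + 4)*(v + 4)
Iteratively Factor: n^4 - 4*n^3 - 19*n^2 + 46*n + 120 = (n + 2)*(n^3 - 6*n^2 - 7*n + 60) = (n + 2)*(n + 3)*(n^2 - 9*n + 20) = (n - 5)*(n + 2)*(n + 3)*(n - 4)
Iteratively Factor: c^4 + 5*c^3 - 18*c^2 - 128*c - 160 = (c + 2)*(c^3 + 3*c^2 - 24*c - 80) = (c + 2)*(c + 4)*(c^2 - c - 20) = (c - 5)*(c + 2)*(c + 4)*(c + 4)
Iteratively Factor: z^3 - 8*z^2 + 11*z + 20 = (z - 4)*(z^2 - 4*z - 5) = (z - 4)*(z + 1)*(z - 5)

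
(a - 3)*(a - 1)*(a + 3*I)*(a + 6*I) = a^4 - 4*a^3 + 9*I*a^3 - 15*a^2 - 36*I*a^2 + 72*a + 27*I*a - 54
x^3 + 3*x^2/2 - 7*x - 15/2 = (x - 5/2)*(x + 1)*(x + 3)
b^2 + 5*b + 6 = (b + 2)*(b + 3)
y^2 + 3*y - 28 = (y - 4)*(y + 7)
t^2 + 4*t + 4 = (t + 2)^2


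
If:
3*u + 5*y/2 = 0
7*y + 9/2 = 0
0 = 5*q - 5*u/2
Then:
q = 15/56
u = 15/28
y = -9/14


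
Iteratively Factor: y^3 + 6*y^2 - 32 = (y + 4)*(y^2 + 2*y - 8) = (y + 4)^2*(y - 2)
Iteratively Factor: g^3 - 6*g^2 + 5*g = (g)*(g^2 - 6*g + 5) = g*(g - 5)*(g - 1)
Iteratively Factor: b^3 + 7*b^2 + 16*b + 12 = (b + 2)*(b^2 + 5*b + 6) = (b + 2)*(b + 3)*(b + 2)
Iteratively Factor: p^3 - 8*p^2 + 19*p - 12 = (p - 3)*(p^2 - 5*p + 4) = (p - 4)*(p - 3)*(p - 1)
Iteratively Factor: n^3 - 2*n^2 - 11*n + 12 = (n - 4)*(n^2 + 2*n - 3) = (n - 4)*(n - 1)*(n + 3)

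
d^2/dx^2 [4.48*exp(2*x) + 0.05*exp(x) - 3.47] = (17.92*exp(x) + 0.05)*exp(x)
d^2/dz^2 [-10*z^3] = -60*z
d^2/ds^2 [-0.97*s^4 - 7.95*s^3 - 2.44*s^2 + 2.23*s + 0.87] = -11.64*s^2 - 47.7*s - 4.88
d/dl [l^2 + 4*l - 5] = 2*l + 4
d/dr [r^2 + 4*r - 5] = 2*r + 4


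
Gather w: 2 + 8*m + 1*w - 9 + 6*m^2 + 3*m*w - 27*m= 6*m^2 - 19*m + w*(3*m + 1) - 7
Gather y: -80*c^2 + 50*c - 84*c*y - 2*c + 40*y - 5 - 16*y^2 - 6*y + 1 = -80*c^2 + 48*c - 16*y^2 + y*(34 - 84*c) - 4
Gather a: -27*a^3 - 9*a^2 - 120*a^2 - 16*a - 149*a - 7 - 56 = -27*a^3 - 129*a^2 - 165*a - 63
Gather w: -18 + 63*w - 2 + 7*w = 70*w - 20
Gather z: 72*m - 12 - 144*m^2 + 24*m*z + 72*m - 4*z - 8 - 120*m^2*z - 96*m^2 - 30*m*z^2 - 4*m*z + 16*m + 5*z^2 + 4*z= -240*m^2 + 160*m + z^2*(5 - 30*m) + z*(-120*m^2 + 20*m) - 20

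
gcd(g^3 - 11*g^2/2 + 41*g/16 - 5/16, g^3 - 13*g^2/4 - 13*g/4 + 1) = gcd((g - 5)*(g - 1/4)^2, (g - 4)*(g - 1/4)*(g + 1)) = g - 1/4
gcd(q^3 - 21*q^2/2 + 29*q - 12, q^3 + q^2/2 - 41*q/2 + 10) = q^2 - 9*q/2 + 2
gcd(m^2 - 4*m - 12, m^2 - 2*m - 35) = 1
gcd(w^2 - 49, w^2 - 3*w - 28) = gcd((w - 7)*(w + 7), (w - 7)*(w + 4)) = w - 7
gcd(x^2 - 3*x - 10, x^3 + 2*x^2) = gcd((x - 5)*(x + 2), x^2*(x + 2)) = x + 2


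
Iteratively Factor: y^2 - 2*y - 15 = (y + 3)*(y - 5)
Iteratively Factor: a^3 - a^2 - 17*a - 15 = (a - 5)*(a^2 + 4*a + 3) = (a - 5)*(a + 1)*(a + 3)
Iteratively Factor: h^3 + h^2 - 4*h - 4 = (h + 1)*(h^2 - 4) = (h + 1)*(h + 2)*(h - 2)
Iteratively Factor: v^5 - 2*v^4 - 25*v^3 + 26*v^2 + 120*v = (v + 2)*(v^4 - 4*v^3 - 17*v^2 + 60*v) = (v + 2)*(v + 4)*(v^3 - 8*v^2 + 15*v) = (v - 3)*(v + 2)*(v + 4)*(v^2 - 5*v) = (v - 5)*(v - 3)*(v + 2)*(v + 4)*(v)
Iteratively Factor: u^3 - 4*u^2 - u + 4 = (u + 1)*(u^2 - 5*u + 4) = (u - 1)*(u + 1)*(u - 4)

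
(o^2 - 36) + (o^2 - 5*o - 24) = 2*o^2 - 5*o - 60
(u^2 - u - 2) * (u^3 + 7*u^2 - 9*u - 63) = u^5 + 6*u^4 - 18*u^3 - 68*u^2 + 81*u + 126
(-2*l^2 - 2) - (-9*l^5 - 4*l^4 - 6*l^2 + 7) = 9*l^5 + 4*l^4 + 4*l^2 - 9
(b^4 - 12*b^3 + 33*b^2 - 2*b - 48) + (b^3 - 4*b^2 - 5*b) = b^4 - 11*b^3 + 29*b^2 - 7*b - 48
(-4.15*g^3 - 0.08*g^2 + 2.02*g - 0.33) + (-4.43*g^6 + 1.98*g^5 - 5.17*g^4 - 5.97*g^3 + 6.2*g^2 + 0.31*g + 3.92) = -4.43*g^6 + 1.98*g^5 - 5.17*g^4 - 10.12*g^3 + 6.12*g^2 + 2.33*g + 3.59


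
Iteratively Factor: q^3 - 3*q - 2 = (q + 1)*(q^2 - q - 2) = (q - 2)*(q + 1)*(q + 1)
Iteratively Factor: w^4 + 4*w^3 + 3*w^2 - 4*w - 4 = (w + 2)*(w^3 + 2*w^2 - w - 2) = (w + 1)*(w + 2)*(w^2 + w - 2) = (w + 1)*(w + 2)^2*(w - 1)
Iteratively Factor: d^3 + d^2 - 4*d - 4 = (d + 1)*(d^2 - 4) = (d + 1)*(d + 2)*(d - 2)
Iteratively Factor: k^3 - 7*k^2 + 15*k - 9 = (k - 3)*(k^2 - 4*k + 3) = (k - 3)*(k - 1)*(k - 3)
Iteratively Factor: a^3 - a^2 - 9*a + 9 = (a - 1)*(a^2 - 9) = (a - 1)*(a + 3)*(a - 3)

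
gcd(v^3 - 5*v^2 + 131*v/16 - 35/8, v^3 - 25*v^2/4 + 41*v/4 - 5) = v - 5/4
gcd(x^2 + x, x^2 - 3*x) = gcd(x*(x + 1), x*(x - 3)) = x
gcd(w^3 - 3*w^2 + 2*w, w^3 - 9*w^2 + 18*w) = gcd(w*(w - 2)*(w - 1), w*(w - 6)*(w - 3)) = w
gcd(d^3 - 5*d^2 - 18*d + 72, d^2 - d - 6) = d - 3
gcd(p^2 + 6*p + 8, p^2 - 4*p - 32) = p + 4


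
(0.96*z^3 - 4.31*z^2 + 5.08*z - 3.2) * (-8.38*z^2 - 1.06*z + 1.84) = -8.0448*z^5 + 35.1002*z^4 - 36.2354*z^3 + 13.5008*z^2 + 12.7392*z - 5.888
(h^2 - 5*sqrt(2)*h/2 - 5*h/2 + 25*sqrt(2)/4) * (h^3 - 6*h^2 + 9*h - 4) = h^5 - 17*h^4/2 - 5*sqrt(2)*h^4/2 + 24*h^3 + 85*sqrt(2)*h^3/4 - 60*sqrt(2)*h^2 - 53*h^2/2 + 10*h + 265*sqrt(2)*h/4 - 25*sqrt(2)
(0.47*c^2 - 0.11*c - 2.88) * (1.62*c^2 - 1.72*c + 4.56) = 0.7614*c^4 - 0.9866*c^3 - 2.3332*c^2 + 4.452*c - 13.1328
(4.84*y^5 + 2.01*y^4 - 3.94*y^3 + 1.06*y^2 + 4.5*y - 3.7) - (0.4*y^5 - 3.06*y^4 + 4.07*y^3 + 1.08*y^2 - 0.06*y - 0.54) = 4.44*y^5 + 5.07*y^4 - 8.01*y^3 - 0.02*y^2 + 4.56*y - 3.16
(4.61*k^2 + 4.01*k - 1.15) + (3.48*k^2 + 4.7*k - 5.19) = 8.09*k^2 + 8.71*k - 6.34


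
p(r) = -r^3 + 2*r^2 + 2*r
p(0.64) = 1.84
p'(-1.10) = -6.03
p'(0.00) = 2.00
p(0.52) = 1.44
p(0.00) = 0.00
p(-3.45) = 57.97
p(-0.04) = -0.08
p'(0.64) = 3.33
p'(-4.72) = -83.72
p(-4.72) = 140.27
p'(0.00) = 2.00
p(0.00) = 0.00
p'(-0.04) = 1.84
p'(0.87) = 3.21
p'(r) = -3*r^2 + 4*r + 2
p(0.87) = 2.60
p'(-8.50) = -248.75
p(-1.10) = 1.55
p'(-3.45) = -47.51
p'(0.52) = 3.27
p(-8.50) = 741.62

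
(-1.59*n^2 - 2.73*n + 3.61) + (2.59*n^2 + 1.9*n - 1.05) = 1.0*n^2 - 0.83*n + 2.56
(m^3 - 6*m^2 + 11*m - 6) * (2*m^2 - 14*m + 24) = 2*m^5 - 26*m^4 + 130*m^3 - 310*m^2 + 348*m - 144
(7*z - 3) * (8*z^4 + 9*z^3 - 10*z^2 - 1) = 56*z^5 + 39*z^4 - 97*z^3 + 30*z^2 - 7*z + 3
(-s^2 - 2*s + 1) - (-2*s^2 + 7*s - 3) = s^2 - 9*s + 4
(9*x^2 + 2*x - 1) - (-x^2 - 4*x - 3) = 10*x^2 + 6*x + 2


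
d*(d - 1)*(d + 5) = d^3 + 4*d^2 - 5*d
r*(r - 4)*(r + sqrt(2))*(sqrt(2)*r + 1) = sqrt(2)*r^4 - 4*sqrt(2)*r^3 + 3*r^3 - 12*r^2 + sqrt(2)*r^2 - 4*sqrt(2)*r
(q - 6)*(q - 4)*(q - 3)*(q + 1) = q^4 - 12*q^3 + 41*q^2 - 18*q - 72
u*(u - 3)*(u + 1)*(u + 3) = u^4 + u^3 - 9*u^2 - 9*u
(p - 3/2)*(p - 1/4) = p^2 - 7*p/4 + 3/8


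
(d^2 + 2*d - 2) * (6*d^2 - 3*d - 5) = 6*d^4 + 9*d^3 - 23*d^2 - 4*d + 10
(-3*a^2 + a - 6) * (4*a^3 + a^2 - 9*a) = -12*a^5 + a^4 + 4*a^3 - 15*a^2 + 54*a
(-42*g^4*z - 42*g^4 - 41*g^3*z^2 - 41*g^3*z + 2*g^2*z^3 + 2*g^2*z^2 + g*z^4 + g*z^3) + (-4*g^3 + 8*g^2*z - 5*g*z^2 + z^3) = -42*g^4*z - 42*g^4 - 41*g^3*z^2 - 41*g^3*z - 4*g^3 + 2*g^2*z^3 + 2*g^2*z^2 + 8*g^2*z + g*z^4 + g*z^3 - 5*g*z^2 + z^3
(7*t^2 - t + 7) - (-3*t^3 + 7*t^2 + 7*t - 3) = 3*t^3 - 8*t + 10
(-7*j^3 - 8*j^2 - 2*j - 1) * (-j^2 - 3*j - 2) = 7*j^5 + 29*j^4 + 40*j^3 + 23*j^2 + 7*j + 2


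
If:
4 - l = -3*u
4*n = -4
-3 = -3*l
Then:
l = 1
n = -1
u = -1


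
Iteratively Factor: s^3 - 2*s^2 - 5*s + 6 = (s + 2)*(s^2 - 4*s + 3) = (s - 1)*(s + 2)*(s - 3)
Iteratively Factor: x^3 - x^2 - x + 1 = (x + 1)*(x^2 - 2*x + 1) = (x - 1)*(x + 1)*(x - 1)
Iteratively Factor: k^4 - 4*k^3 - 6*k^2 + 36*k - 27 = (k - 1)*(k^3 - 3*k^2 - 9*k + 27) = (k - 3)*(k - 1)*(k^2 - 9) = (k - 3)*(k - 1)*(k + 3)*(k - 3)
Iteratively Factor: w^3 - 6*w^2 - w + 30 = (w + 2)*(w^2 - 8*w + 15) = (w - 5)*(w + 2)*(w - 3)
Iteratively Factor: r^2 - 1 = (r - 1)*(r + 1)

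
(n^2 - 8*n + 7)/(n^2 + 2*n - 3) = (n - 7)/(n + 3)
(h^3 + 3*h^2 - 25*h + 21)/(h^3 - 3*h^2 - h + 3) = (h + 7)/(h + 1)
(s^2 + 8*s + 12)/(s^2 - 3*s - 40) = (s^2 + 8*s + 12)/(s^2 - 3*s - 40)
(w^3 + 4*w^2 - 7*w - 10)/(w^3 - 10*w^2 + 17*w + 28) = (w^2 + 3*w - 10)/(w^2 - 11*w + 28)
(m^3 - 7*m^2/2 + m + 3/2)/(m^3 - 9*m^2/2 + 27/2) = (2*m^2 - m - 1)/(2*m^2 - 3*m - 9)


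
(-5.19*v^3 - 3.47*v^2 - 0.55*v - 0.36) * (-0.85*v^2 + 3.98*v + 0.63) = 4.4115*v^5 - 17.7067*v^4 - 16.6128*v^3 - 4.0691*v^2 - 1.7793*v - 0.2268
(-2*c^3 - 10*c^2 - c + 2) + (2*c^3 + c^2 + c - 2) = -9*c^2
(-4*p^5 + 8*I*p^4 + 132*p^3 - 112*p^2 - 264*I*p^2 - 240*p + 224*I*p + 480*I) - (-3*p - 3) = -4*p^5 + 8*I*p^4 + 132*p^3 - 112*p^2 - 264*I*p^2 - 237*p + 224*I*p + 3 + 480*I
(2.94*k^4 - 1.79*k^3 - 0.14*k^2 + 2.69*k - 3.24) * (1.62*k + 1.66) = 4.7628*k^5 + 1.9806*k^4 - 3.1982*k^3 + 4.1254*k^2 - 0.783400000000001*k - 5.3784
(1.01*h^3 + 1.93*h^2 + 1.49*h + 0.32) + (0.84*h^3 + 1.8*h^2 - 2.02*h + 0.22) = 1.85*h^3 + 3.73*h^2 - 0.53*h + 0.54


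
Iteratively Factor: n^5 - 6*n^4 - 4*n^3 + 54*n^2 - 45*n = (n - 3)*(n^4 - 3*n^3 - 13*n^2 + 15*n) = (n - 3)*(n - 1)*(n^3 - 2*n^2 - 15*n) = (n - 5)*(n - 3)*(n - 1)*(n^2 + 3*n) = n*(n - 5)*(n - 3)*(n - 1)*(n + 3)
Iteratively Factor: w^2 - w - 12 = (w - 4)*(w + 3)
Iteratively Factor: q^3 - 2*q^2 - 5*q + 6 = (q - 1)*(q^2 - q - 6) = (q - 3)*(q - 1)*(q + 2)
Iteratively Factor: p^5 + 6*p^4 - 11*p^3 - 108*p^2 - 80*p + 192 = (p + 4)*(p^4 + 2*p^3 - 19*p^2 - 32*p + 48) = (p - 4)*(p + 4)*(p^3 + 6*p^2 + 5*p - 12) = (p - 4)*(p - 1)*(p + 4)*(p^2 + 7*p + 12) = (p - 4)*(p - 1)*(p + 3)*(p + 4)*(p + 4)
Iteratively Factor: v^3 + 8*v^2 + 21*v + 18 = (v + 2)*(v^2 + 6*v + 9) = (v + 2)*(v + 3)*(v + 3)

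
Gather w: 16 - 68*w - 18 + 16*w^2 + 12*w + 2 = 16*w^2 - 56*w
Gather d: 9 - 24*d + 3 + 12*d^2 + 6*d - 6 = 12*d^2 - 18*d + 6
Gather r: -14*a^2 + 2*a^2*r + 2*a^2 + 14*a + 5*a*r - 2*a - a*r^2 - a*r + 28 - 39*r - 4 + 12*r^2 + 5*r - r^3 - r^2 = -12*a^2 + 12*a - r^3 + r^2*(11 - a) + r*(2*a^2 + 4*a - 34) + 24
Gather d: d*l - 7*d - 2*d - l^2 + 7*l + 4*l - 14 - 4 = d*(l - 9) - l^2 + 11*l - 18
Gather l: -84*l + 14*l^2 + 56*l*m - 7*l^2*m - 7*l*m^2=l^2*(14 - 7*m) + l*(-7*m^2 + 56*m - 84)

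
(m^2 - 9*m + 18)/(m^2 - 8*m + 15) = (m - 6)/(m - 5)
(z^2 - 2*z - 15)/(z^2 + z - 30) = (z + 3)/(z + 6)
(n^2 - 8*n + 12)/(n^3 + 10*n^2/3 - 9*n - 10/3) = 3*(n - 6)/(3*n^2 + 16*n + 5)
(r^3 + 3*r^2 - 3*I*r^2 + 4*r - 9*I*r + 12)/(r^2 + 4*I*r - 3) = (r^2 + r*(3 - 4*I) - 12*I)/(r + 3*I)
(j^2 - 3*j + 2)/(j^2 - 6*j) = (j^2 - 3*j + 2)/(j*(j - 6))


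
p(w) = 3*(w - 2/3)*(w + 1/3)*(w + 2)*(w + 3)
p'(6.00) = 4242.67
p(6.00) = 7296.00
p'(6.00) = 4242.67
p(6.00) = 7296.00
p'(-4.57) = -390.22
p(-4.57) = 268.56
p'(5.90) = 4062.77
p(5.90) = 6880.77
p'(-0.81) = -8.13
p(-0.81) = 5.50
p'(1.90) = 271.46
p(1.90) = 157.91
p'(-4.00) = -204.00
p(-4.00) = 102.67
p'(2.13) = 349.72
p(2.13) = 229.12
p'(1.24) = 108.71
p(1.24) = 37.18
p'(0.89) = 54.35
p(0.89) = 9.21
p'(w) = 3*(w - 2/3)*(w + 1/3)*(w + 2) + 3*(w - 2/3)*(w + 1/3)*(w + 3) + 3*(w - 2/3)*(w + 2)*(w + 3) + 3*(w + 1/3)*(w + 2)*(w + 3) = 12*w^3 + 42*w^2 + 74*w/3 - 28/3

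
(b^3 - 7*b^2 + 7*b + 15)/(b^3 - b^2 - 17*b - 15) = (b - 3)/(b + 3)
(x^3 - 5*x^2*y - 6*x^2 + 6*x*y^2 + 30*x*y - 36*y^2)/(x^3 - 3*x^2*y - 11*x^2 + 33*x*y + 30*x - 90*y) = (x - 2*y)/(x - 5)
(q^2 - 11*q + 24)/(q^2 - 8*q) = (q - 3)/q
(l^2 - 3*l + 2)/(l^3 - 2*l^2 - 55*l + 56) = (l - 2)/(l^2 - l - 56)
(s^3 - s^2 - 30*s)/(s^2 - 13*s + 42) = s*(s + 5)/(s - 7)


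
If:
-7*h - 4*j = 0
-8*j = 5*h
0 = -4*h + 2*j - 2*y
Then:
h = 0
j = 0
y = 0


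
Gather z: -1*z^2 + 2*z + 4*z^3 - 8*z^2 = 4*z^3 - 9*z^2 + 2*z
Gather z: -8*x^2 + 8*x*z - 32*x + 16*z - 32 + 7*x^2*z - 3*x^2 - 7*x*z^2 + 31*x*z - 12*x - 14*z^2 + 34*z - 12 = -11*x^2 - 44*x + z^2*(-7*x - 14) + z*(7*x^2 + 39*x + 50) - 44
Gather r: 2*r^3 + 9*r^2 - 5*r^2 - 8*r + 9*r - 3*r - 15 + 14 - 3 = 2*r^3 + 4*r^2 - 2*r - 4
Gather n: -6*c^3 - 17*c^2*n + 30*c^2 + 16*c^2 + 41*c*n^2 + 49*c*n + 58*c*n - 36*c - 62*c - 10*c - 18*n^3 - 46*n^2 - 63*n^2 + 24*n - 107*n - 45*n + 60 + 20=-6*c^3 + 46*c^2 - 108*c - 18*n^3 + n^2*(41*c - 109) + n*(-17*c^2 + 107*c - 128) + 80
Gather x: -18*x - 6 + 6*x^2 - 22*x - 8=6*x^2 - 40*x - 14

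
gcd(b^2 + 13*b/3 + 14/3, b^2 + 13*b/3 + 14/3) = b^2 + 13*b/3 + 14/3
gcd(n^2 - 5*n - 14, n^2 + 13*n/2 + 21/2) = 1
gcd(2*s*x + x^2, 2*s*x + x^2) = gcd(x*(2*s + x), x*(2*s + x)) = 2*s*x + x^2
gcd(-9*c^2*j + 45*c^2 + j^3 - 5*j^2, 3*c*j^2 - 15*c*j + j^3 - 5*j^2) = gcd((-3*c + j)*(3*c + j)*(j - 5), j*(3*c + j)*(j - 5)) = 3*c*j - 15*c + j^2 - 5*j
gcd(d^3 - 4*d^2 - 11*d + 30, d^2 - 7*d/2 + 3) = d - 2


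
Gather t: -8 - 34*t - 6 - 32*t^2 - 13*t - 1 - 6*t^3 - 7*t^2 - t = -6*t^3 - 39*t^2 - 48*t - 15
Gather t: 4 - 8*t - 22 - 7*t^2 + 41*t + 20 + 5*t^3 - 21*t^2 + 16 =5*t^3 - 28*t^2 + 33*t + 18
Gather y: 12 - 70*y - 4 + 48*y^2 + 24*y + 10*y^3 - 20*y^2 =10*y^3 + 28*y^2 - 46*y + 8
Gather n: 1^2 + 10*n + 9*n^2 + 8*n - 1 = 9*n^2 + 18*n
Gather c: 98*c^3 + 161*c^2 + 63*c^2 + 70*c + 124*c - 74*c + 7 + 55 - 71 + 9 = 98*c^3 + 224*c^2 + 120*c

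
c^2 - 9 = (c - 3)*(c + 3)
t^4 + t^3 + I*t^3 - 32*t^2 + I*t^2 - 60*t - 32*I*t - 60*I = (t - 6)*(t + 2)*(t + 5)*(t + I)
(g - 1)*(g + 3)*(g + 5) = g^3 + 7*g^2 + 7*g - 15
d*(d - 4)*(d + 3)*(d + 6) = d^4 + 5*d^3 - 18*d^2 - 72*d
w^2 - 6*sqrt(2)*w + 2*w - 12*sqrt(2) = (w + 2)*(w - 6*sqrt(2))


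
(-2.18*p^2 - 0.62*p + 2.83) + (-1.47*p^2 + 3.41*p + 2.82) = -3.65*p^2 + 2.79*p + 5.65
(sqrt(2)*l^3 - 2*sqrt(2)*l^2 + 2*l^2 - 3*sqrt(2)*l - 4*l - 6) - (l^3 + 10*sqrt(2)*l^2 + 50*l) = -l^3 + sqrt(2)*l^3 - 12*sqrt(2)*l^2 + 2*l^2 - 54*l - 3*sqrt(2)*l - 6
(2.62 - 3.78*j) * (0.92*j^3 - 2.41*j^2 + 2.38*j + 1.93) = -3.4776*j^4 + 11.5202*j^3 - 15.3106*j^2 - 1.0598*j + 5.0566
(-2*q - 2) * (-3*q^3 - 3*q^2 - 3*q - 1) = 6*q^4 + 12*q^3 + 12*q^2 + 8*q + 2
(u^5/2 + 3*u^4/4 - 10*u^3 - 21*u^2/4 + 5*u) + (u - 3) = u^5/2 + 3*u^4/4 - 10*u^3 - 21*u^2/4 + 6*u - 3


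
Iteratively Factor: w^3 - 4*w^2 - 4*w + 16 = (w + 2)*(w^2 - 6*w + 8) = (w - 4)*(w + 2)*(w - 2)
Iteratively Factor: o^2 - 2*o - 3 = (o + 1)*(o - 3)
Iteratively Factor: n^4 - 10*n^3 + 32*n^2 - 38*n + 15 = (n - 5)*(n^3 - 5*n^2 + 7*n - 3) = (n - 5)*(n - 1)*(n^2 - 4*n + 3) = (n - 5)*(n - 3)*(n - 1)*(n - 1)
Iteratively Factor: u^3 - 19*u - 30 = (u - 5)*(u^2 + 5*u + 6) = (u - 5)*(u + 3)*(u + 2)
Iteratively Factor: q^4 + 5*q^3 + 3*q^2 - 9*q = (q)*(q^3 + 5*q^2 + 3*q - 9) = q*(q + 3)*(q^2 + 2*q - 3) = q*(q - 1)*(q + 3)*(q + 3)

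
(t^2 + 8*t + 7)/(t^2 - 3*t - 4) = (t + 7)/(t - 4)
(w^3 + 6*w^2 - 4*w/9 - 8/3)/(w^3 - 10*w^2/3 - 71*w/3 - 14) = (w^2 + 16*w/3 - 4)/(w^2 - 4*w - 21)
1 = 1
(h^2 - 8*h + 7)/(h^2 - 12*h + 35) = (h - 1)/(h - 5)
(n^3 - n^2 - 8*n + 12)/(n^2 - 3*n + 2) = (n^2 + n - 6)/(n - 1)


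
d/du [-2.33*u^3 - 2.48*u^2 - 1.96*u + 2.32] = -6.99*u^2 - 4.96*u - 1.96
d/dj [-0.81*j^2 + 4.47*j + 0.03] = 4.47 - 1.62*j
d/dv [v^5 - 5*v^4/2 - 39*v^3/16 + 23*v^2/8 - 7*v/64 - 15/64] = 5*v^4 - 10*v^3 - 117*v^2/16 + 23*v/4 - 7/64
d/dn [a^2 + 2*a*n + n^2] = 2*a + 2*n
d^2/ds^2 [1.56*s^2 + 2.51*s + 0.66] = 3.12000000000000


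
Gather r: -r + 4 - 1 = 3 - r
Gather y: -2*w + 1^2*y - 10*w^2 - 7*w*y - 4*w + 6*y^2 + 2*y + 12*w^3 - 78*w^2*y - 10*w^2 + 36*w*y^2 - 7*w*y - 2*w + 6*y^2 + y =12*w^3 - 20*w^2 - 8*w + y^2*(36*w + 12) + y*(-78*w^2 - 14*w + 4)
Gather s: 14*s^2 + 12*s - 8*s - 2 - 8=14*s^2 + 4*s - 10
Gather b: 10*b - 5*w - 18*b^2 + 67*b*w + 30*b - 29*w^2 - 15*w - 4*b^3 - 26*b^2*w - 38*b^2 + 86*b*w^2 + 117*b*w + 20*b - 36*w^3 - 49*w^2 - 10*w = -4*b^3 + b^2*(-26*w - 56) + b*(86*w^2 + 184*w + 60) - 36*w^3 - 78*w^2 - 30*w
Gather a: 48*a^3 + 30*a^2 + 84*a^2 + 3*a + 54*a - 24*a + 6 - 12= 48*a^3 + 114*a^2 + 33*a - 6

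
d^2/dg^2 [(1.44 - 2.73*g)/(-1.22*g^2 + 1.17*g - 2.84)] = ((9.9018 - 19.9836*g)*(1.22*g^2 - 1.17*g + 2.84) + (2.44*g - 1.17)*(2.73*g - 1.44)*(4.88*g - 2.34))/(1.22*g^2 - 1.17*g + 2.84)^3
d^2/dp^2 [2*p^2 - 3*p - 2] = 4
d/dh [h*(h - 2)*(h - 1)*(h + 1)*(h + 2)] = 5*h^4 - 15*h^2 + 4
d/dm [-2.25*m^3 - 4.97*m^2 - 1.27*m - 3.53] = -6.75*m^2 - 9.94*m - 1.27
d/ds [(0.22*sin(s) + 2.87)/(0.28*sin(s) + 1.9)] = -0.3856*cos(s)/(0.28*sin(s) + 1.9)^2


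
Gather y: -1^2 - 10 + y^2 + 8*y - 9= y^2 + 8*y - 20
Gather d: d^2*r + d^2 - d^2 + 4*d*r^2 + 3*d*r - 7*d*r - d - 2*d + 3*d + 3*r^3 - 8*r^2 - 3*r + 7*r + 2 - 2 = d^2*r + d*(4*r^2 - 4*r) + 3*r^3 - 8*r^2 + 4*r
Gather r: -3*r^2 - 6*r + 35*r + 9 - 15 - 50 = -3*r^2 + 29*r - 56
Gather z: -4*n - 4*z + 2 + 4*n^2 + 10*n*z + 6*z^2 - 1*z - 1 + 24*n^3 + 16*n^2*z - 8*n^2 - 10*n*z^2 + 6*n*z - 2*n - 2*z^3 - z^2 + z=24*n^3 - 4*n^2 - 6*n - 2*z^3 + z^2*(5 - 10*n) + z*(16*n^2 + 16*n - 4) + 1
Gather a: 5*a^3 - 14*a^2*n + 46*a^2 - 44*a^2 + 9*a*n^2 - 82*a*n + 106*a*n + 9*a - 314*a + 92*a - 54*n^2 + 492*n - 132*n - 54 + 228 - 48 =5*a^3 + a^2*(2 - 14*n) + a*(9*n^2 + 24*n - 213) - 54*n^2 + 360*n + 126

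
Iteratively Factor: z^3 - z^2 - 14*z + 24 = (z + 4)*(z^2 - 5*z + 6) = (z - 3)*(z + 4)*(z - 2)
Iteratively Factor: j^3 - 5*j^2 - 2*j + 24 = (j + 2)*(j^2 - 7*j + 12) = (j - 3)*(j + 2)*(j - 4)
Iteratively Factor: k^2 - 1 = (k - 1)*(k + 1)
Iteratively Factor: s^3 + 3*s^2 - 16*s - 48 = (s + 3)*(s^2 - 16) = (s + 3)*(s + 4)*(s - 4)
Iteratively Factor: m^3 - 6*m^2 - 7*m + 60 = (m - 5)*(m^2 - m - 12) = (m - 5)*(m + 3)*(m - 4)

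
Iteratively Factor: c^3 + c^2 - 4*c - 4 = (c + 2)*(c^2 - c - 2) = (c + 1)*(c + 2)*(c - 2)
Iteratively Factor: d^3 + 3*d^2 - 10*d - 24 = (d - 3)*(d^2 + 6*d + 8) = (d - 3)*(d + 4)*(d + 2)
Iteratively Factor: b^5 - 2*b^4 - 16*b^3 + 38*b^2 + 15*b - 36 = (b + 1)*(b^4 - 3*b^3 - 13*b^2 + 51*b - 36) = (b - 3)*(b + 1)*(b^3 - 13*b + 12) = (b - 3)*(b - 1)*(b + 1)*(b^2 + b - 12) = (b - 3)*(b - 1)*(b + 1)*(b + 4)*(b - 3)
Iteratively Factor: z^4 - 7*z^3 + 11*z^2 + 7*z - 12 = (z - 3)*(z^3 - 4*z^2 - z + 4) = (z - 4)*(z - 3)*(z^2 - 1) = (z - 4)*(z - 3)*(z - 1)*(z + 1)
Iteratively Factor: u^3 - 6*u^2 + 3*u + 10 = (u + 1)*(u^2 - 7*u + 10) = (u - 2)*(u + 1)*(u - 5)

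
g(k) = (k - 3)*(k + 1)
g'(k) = 2*k - 2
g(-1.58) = 2.66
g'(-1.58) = -5.16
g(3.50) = 2.25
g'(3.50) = 5.00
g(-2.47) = 8.04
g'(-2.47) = -6.94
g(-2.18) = 6.11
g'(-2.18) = -6.36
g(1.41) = -3.83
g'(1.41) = 0.82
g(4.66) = 9.40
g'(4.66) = 7.32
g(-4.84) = 30.11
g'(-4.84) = -11.68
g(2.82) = -0.69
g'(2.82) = 3.64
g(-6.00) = 45.00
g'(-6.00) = -14.00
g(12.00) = 117.00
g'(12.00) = 22.00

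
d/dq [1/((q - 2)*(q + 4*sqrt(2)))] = ((2 - q)*(q + 4*sqrt(2)) - (q - 2)^2)/((q - 2)^3*(q + 4*sqrt(2))^2)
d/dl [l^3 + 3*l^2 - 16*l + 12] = 3*l^2 + 6*l - 16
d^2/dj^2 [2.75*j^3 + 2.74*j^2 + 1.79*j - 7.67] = 16.5*j + 5.48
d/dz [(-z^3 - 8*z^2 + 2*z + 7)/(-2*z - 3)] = (4*z^3 + 25*z^2 + 48*z + 8)/(4*z^2 + 12*z + 9)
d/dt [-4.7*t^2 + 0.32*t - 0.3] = 0.32 - 9.4*t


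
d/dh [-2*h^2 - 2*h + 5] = -4*h - 2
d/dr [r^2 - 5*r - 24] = 2*r - 5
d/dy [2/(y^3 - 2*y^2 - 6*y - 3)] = 2*(-3*y^2 + 4*y + 6)/(-y^3 + 2*y^2 + 6*y + 3)^2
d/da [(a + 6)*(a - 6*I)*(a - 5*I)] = 3*a^2 + a*(12 - 22*I) - 30 - 66*I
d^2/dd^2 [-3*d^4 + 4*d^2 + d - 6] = 8 - 36*d^2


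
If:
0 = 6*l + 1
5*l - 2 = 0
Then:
No Solution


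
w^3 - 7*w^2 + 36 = (w - 6)*(w - 3)*(w + 2)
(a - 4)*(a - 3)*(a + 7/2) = a^3 - 7*a^2/2 - 25*a/2 + 42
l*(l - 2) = l^2 - 2*l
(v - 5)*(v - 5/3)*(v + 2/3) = v^3 - 6*v^2 + 35*v/9 + 50/9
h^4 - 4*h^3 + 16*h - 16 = (h - 2)^3*(h + 2)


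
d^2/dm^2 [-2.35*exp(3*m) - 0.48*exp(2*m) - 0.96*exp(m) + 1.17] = (-21.15*exp(2*m) - 1.92*exp(m) - 0.96)*exp(m)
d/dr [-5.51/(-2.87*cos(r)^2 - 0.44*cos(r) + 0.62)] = (31.6274*cos(r) + 2.4244)*sin(r)/(2.87*cos(r)^2 + 0.44*cos(r) - 0.62)^2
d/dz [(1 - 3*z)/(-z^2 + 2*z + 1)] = (-3*z^2 + 2*z - 5)/(z^4 - 4*z^3 + 2*z^2 + 4*z + 1)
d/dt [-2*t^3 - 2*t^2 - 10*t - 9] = -6*t^2 - 4*t - 10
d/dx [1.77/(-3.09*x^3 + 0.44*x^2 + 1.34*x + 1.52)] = (16.4079*x^2 - 1.5576*x - 2.3718)/(-3.09*x^3 + 0.44*x^2 + 1.34*x + 1.52)^2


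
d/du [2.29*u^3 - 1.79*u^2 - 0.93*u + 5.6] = 6.87*u^2 - 3.58*u - 0.93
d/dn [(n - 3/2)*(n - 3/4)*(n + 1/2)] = n*(6*n - 7)/2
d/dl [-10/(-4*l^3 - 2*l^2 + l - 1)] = 10*(-12*l^2 - 4*l + 1)/(4*l^3 + 2*l^2 - l + 1)^2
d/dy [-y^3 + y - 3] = 1 - 3*y^2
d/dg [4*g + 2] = 4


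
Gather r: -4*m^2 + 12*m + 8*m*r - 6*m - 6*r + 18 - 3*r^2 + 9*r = -4*m^2 + 6*m - 3*r^2 + r*(8*m + 3) + 18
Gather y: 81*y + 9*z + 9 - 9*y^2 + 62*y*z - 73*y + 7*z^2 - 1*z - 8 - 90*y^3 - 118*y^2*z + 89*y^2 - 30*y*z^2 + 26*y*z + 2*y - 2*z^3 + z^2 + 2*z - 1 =-90*y^3 + y^2*(80 - 118*z) + y*(-30*z^2 + 88*z + 10) - 2*z^3 + 8*z^2 + 10*z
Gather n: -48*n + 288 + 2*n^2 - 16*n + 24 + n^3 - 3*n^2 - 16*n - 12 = n^3 - n^2 - 80*n + 300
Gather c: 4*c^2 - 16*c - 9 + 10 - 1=4*c^2 - 16*c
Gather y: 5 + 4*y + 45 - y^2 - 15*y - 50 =-y^2 - 11*y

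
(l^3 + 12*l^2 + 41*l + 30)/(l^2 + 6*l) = l + 6 + 5/l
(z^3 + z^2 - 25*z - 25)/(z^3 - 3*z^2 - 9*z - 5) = (z + 5)/(z + 1)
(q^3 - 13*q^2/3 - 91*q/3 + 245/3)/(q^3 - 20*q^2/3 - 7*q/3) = (3*q^2 + 8*q - 35)/(q*(3*q + 1))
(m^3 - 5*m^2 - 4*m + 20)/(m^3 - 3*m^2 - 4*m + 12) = (m - 5)/(m - 3)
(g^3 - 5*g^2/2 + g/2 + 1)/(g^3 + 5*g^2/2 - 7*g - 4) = (g - 1)/(g + 4)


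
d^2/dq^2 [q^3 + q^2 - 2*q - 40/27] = 6*q + 2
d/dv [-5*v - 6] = -5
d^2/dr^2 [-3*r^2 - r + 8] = -6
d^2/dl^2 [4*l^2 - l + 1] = 8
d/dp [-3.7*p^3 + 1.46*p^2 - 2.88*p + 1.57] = -11.1*p^2 + 2.92*p - 2.88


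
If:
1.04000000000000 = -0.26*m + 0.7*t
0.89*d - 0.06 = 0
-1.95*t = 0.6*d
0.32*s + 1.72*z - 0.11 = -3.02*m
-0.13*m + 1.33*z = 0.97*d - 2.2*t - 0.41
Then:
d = 0.07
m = -4.06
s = 41.96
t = -0.02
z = -0.62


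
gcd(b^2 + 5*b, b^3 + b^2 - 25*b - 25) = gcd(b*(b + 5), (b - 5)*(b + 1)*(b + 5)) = b + 5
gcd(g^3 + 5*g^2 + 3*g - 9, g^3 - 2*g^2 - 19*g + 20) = g - 1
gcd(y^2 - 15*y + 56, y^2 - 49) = y - 7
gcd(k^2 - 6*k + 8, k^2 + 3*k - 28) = k - 4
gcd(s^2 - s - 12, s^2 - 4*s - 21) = s + 3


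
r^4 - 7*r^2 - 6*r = r*(r - 3)*(r + 1)*(r + 2)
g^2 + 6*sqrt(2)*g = g*(g + 6*sqrt(2))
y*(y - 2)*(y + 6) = y^3 + 4*y^2 - 12*y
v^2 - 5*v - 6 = (v - 6)*(v + 1)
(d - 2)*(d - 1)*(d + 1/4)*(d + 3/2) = d^4 - 5*d^3/4 - 23*d^2/8 + 19*d/8 + 3/4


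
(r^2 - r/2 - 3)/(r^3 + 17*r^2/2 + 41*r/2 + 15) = (r - 2)/(r^2 + 7*r + 10)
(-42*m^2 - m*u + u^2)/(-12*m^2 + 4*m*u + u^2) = (-7*m + u)/(-2*m + u)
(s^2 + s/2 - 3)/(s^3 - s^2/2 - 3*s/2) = (s + 2)/(s*(s + 1))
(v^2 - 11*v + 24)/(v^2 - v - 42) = (-v^2 + 11*v - 24)/(-v^2 + v + 42)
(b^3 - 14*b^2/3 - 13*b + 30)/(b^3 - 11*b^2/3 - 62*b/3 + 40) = (b + 3)/(b + 4)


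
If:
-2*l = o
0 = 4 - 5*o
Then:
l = -2/5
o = 4/5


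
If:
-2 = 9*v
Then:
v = -2/9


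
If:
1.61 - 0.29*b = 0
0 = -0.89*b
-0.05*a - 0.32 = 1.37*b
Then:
No Solution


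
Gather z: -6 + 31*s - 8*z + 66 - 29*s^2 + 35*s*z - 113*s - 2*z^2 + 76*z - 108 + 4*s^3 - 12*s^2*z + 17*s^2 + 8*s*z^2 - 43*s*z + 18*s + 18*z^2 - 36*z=4*s^3 - 12*s^2 - 64*s + z^2*(8*s + 16) + z*(-12*s^2 - 8*s + 32) - 48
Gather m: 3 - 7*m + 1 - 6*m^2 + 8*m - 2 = -6*m^2 + m + 2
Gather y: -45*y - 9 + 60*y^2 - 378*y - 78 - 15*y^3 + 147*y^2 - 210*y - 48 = -15*y^3 + 207*y^2 - 633*y - 135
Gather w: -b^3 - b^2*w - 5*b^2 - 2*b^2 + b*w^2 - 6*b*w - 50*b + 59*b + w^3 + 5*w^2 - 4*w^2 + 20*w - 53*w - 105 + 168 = -b^3 - 7*b^2 + 9*b + w^3 + w^2*(b + 1) + w*(-b^2 - 6*b - 33) + 63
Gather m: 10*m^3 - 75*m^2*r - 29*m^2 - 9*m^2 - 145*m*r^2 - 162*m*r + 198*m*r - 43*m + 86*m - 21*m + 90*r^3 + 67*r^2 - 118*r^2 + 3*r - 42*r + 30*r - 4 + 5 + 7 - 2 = 10*m^3 + m^2*(-75*r - 38) + m*(-145*r^2 + 36*r + 22) + 90*r^3 - 51*r^2 - 9*r + 6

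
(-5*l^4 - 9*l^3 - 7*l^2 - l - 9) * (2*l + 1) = -10*l^5 - 23*l^4 - 23*l^3 - 9*l^2 - 19*l - 9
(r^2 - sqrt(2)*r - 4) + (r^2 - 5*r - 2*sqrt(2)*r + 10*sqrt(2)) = 2*r^2 - 5*r - 3*sqrt(2)*r - 4 + 10*sqrt(2)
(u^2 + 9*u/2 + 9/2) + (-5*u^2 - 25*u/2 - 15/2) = -4*u^2 - 8*u - 3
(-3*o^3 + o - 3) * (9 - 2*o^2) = 6*o^5 - 29*o^3 + 6*o^2 + 9*o - 27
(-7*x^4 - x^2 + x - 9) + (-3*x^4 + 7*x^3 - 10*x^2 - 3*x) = -10*x^4 + 7*x^3 - 11*x^2 - 2*x - 9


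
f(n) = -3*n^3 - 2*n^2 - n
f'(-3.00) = -70.00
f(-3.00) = 66.00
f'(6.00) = -349.00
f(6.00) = -726.00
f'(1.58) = -29.79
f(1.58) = -18.41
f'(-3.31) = -86.36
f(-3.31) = 90.19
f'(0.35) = -3.50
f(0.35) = -0.72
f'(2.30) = -57.81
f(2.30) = -49.38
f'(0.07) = -1.32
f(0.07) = -0.08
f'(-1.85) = -24.40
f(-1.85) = 14.00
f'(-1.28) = -10.63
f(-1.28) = 4.29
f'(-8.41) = -603.91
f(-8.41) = 1651.42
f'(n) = -9*n^2 - 4*n - 1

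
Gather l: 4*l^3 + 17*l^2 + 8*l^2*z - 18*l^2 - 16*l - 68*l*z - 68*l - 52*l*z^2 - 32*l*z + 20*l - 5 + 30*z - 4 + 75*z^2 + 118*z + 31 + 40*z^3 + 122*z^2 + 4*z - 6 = 4*l^3 + l^2*(8*z - 1) + l*(-52*z^2 - 100*z - 64) + 40*z^3 + 197*z^2 + 152*z + 16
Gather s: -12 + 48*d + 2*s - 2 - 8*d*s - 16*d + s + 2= 32*d + s*(3 - 8*d) - 12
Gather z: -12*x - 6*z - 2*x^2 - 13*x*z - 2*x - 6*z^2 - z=-2*x^2 - 14*x - 6*z^2 + z*(-13*x - 7)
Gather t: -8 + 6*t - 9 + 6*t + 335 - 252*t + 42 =360 - 240*t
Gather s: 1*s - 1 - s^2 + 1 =-s^2 + s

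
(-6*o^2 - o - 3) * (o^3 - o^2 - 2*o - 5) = -6*o^5 + 5*o^4 + 10*o^3 + 35*o^2 + 11*o + 15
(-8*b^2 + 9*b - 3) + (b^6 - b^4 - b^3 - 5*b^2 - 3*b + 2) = b^6 - b^4 - b^3 - 13*b^2 + 6*b - 1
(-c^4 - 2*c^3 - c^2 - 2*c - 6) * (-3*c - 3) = 3*c^5 + 9*c^4 + 9*c^3 + 9*c^2 + 24*c + 18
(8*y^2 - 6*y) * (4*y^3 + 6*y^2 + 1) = 32*y^5 + 24*y^4 - 36*y^3 + 8*y^2 - 6*y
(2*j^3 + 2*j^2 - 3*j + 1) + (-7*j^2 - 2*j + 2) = 2*j^3 - 5*j^2 - 5*j + 3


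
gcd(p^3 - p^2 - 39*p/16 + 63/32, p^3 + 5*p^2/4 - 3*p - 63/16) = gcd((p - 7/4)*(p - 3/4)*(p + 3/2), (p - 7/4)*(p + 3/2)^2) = p^2 - p/4 - 21/8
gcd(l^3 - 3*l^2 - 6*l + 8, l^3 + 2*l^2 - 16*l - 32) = l^2 - 2*l - 8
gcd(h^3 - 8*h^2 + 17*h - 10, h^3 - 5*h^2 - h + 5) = h^2 - 6*h + 5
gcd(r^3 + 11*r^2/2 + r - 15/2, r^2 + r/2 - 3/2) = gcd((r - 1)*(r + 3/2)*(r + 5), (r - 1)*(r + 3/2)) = r^2 + r/2 - 3/2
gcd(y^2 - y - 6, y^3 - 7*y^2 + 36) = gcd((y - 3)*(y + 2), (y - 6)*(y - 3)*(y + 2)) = y^2 - y - 6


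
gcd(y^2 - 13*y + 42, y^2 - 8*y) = 1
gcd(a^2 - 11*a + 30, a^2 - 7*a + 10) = a - 5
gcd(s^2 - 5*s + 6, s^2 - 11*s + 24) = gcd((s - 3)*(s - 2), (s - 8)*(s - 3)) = s - 3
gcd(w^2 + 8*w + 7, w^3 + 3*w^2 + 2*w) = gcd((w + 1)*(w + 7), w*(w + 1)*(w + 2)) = w + 1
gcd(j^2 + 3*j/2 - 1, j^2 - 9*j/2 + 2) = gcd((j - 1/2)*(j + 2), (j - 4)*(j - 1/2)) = j - 1/2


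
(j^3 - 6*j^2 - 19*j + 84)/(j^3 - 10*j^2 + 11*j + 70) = (j^2 + j - 12)/(j^2 - 3*j - 10)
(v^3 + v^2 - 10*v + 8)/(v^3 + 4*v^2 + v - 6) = (v^2 + 2*v - 8)/(v^2 + 5*v + 6)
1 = 1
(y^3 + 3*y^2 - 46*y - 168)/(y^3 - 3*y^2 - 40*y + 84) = (y + 4)/(y - 2)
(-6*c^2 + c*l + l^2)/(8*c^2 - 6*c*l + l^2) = (-3*c - l)/(4*c - l)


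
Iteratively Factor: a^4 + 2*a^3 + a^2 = (a)*(a^3 + 2*a^2 + a) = a^2*(a^2 + 2*a + 1) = a^2*(a + 1)*(a + 1)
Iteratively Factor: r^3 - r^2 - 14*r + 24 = (r + 4)*(r^2 - 5*r + 6) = (r - 3)*(r + 4)*(r - 2)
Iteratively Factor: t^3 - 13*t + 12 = (t + 4)*(t^2 - 4*t + 3) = (t - 3)*(t + 4)*(t - 1)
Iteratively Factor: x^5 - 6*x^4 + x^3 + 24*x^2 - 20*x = (x + 2)*(x^4 - 8*x^3 + 17*x^2 - 10*x) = x*(x + 2)*(x^3 - 8*x^2 + 17*x - 10) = x*(x - 5)*(x + 2)*(x^2 - 3*x + 2) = x*(x - 5)*(x - 1)*(x + 2)*(x - 2)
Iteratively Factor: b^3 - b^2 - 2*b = (b - 2)*(b^2 + b) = b*(b - 2)*(b + 1)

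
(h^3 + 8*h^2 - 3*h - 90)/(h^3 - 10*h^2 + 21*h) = (h^2 + 11*h + 30)/(h*(h - 7))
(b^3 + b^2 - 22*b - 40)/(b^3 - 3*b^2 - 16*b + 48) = (b^2 - 3*b - 10)/(b^2 - 7*b + 12)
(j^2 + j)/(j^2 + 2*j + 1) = j/(j + 1)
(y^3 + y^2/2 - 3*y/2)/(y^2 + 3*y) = (2*y^2 + y - 3)/(2*(y + 3))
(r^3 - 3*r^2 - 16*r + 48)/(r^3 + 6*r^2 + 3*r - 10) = (r^3 - 3*r^2 - 16*r + 48)/(r^3 + 6*r^2 + 3*r - 10)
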